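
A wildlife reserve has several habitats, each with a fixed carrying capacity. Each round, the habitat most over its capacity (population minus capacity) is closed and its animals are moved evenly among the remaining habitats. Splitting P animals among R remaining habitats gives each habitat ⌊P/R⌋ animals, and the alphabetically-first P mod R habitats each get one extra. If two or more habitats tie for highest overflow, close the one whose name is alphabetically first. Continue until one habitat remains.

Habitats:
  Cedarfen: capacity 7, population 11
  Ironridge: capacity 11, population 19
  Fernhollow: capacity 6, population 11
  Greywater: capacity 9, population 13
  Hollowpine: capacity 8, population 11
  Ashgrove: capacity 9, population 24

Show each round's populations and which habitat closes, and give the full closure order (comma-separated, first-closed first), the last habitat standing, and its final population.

Closure order: Ashgrove, Ironridge, Fernhollow, Cedarfen, Greywater
Last habitat: Hollowpine with 89 animals

Round 1: Ashgrove=24 Cedarfen=11 Fernhollow=11 Greywater=13 Hollowpine=11 Ironridge=19 → close Ashgrove (overflow 15)
  24÷5 = 4 each, +1 to first 4
Round 2: Cedarfen=16 Fernhollow=16 Greywater=18 Hollowpine=16 Ironridge=23 → close Ironridge (overflow 12)
  23÷4 = 5 each, +1 to first 3
Round 3: Cedarfen=22 Fernhollow=22 Greywater=24 Hollowpine=21 → close Fernhollow (overflow 16)
  22÷3 = 7 each, +1 to first 1
Round 4: Cedarfen=30 Greywater=31 Hollowpine=28 → close Cedarfen (overflow 23)
  30÷2 = 15 each, +1 to first 0
Round 5: Greywater=46 Hollowpine=43 → close Greywater (overflow 37)
  46÷1 = 46 each, +1 to first 0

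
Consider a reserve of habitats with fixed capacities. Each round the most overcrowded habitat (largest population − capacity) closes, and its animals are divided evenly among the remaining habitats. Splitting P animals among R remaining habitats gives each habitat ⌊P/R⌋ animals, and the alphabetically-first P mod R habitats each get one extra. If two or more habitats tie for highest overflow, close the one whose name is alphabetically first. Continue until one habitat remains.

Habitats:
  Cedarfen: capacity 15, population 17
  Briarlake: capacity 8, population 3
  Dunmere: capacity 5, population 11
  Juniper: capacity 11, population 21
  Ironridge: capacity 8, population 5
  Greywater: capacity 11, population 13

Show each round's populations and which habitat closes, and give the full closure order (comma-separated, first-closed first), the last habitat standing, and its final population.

Round 1: Briarlake=3 Cedarfen=17 Dunmere=11 Greywater=13 Ironridge=5 Juniper=21 → close Juniper (overflow 10)
  21÷5 = 4 each, +1 to first 1
Round 2: Briarlake=8 Cedarfen=21 Dunmere=15 Greywater=17 Ironridge=9 → close Dunmere (overflow 10)
  15÷4 = 3 each, +1 to first 3
Round 3: Briarlake=12 Cedarfen=25 Greywater=21 Ironridge=12 → close Cedarfen (overflow 10)
  25÷3 = 8 each, +1 to first 1
Round 4: Briarlake=21 Greywater=29 Ironridge=20 → close Greywater (overflow 18)
  29÷2 = 14 each, +1 to first 1
Round 5: Briarlake=36 Ironridge=34 → close Briarlake (overflow 28)
  36÷1 = 36 each, +1 to first 0

Closure order: Juniper, Dunmere, Cedarfen, Greywater, Briarlake
Last habitat: Ironridge with 70 animals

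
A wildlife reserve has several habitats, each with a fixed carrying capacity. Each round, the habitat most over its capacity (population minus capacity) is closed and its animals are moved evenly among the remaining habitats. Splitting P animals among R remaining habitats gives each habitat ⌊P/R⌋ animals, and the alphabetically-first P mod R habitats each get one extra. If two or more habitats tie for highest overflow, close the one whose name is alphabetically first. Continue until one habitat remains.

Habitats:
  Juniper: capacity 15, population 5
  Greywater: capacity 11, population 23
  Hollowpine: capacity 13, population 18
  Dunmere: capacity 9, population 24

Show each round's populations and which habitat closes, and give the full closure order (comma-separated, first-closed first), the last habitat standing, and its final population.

Closure order: Dunmere, Greywater, Hollowpine
Last habitat: Juniper with 70 animals

Round 1: Dunmere=24 Greywater=23 Hollowpine=18 Juniper=5 → close Dunmere (overflow 15)
  24÷3 = 8 each, +1 to first 0
Round 2: Greywater=31 Hollowpine=26 Juniper=13 → close Greywater (overflow 20)
  31÷2 = 15 each, +1 to first 1
Round 3: Hollowpine=42 Juniper=28 → close Hollowpine (overflow 29)
  42÷1 = 42 each, +1 to first 0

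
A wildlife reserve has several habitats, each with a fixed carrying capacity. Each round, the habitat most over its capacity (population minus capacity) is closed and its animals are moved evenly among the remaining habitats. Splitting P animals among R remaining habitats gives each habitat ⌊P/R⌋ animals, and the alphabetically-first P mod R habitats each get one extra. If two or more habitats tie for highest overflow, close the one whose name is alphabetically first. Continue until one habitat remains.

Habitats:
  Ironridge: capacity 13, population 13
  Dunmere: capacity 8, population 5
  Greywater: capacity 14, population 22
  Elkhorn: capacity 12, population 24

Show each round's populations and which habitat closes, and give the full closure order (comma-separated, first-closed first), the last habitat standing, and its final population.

Round 1: Dunmere=5 Elkhorn=24 Greywater=22 Ironridge=13 → close Elkhorn (overflow 12)
  24÷3 = 8 each, +1 to first 0
Round 2: Dunmere=13 Greywater=30 Ironridge=21 → close Greywater (overflow 16)
  30÷2 = 15 each, +1 to first 0
Round 3: Dunmere=28 Ironridge=36 → close Ironridge (overflow 23)
  36÷1 = 36 each, +1 to first 0

Closure order: Elkhorn, Greywater, Ironridge
Last habitat: Dunmere with 64 animals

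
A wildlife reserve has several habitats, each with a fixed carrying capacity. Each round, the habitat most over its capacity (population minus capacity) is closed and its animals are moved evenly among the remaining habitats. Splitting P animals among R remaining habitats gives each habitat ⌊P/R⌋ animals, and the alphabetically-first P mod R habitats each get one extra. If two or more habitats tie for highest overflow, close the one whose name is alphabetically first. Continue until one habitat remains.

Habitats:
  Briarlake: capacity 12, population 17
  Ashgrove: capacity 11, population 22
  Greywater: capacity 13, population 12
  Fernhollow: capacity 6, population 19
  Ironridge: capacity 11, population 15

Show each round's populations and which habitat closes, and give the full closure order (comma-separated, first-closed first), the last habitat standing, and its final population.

Closure order: Fernhollow, Ashgrove, Briarlake, Ironridge
Last habitat: Greywater with 85 animals

Round 1: Ashgrove=22 Briarlake=17 Fernhollow=19 Greywater=12 Ironridge=15 → close Fernhollow (overflow 13)
  19÷4 = 4 each, +1 to first 3
Round 2: Ashgrove=27 Briarlake=22 Greywater=17 Ironridge=19 → close Ashgrove (overflow 16)
  27÷3 = 9 each, +1 to first 0
Round 3: Briarlake=31 Greywater=26 Ironridge=28 → close Briarlake (overflow 19)
  31÷2 = 15 each, +1 to first 1
Round 4: Greywater=42 Ironridge=43 → close Ironridge (overflow 32)
  43÷1 = 43 each, +1 to first 0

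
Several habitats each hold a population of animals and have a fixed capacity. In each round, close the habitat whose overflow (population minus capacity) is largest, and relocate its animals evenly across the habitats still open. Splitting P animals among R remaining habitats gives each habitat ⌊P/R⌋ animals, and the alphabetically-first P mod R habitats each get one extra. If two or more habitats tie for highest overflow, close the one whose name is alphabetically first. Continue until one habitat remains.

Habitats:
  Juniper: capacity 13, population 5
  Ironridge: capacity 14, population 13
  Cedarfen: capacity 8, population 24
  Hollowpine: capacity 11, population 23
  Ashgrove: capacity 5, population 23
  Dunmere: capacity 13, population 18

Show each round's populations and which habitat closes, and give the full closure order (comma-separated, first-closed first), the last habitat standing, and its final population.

Closure order: Ashgrove, Cedarfen, Hollowpine, Dunmere, Ironridge
Last habitat: Juniper with 106 animals

Round 1: Ashgrove=23 Cedarfen=24 Dunmere=18 Hollowpine=23 Ironridge=13 Juniper=5 → close Ashgrove (overflow 18)
  23÷5 = 4 each, +1 to first 3
Round 2: Cedarfen=29 Dunmere=23 Hollowpine=28 Ironridge=17 Juniper=9 → close Cedarfen (overflow 21)
  29÷4 = 7 each, +1 to first 1
Round 3: Dunmere=31 Hollowpine=35 Ironridge=24 Juniper=16 → close Hollowpine (overflow 24)
  35÷3 = 11 each, +1 to first 2
Round 4: Dunmere=43 Ironridge=36 Juniper=27 → close Dunmere (overflow 30)
  43÷2 = 21 each, +1 to first 1
Round 5: Ironridge=58 Juniper=48 → close Ironridge (overflow 44)
  58÷1 = 58 each, +1 to first 0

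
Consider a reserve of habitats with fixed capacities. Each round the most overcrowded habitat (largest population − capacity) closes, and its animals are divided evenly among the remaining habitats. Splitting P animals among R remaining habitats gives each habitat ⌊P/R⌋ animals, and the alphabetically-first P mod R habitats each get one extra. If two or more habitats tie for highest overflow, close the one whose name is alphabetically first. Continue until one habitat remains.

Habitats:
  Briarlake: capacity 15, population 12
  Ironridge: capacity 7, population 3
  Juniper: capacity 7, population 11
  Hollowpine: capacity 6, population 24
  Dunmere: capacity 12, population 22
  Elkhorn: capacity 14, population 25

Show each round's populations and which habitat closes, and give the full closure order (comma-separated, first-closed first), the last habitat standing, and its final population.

Closure order: Hollowpine, Elkhorn, Dunmere, Juniper, Briarlake
Last habitat: Ironridge with 97 animals

Round 1: Briarlake=12 Dunmere=22 Elkhorn=25 Hollowpine=24 Ironridge=3 Juniper=11 → close Hollowpine (overflow 18)
  24÷5 = 4 each, +1 to first 4
Round 2: Briarlake=17 Dunmere=27 Elkhorn=30 Ironridge=8 Juniper=15 → close Elkhorn (overflow 16)
  30÷4 = 7 each, +1 to first 2
Round 3: Briarlake=25 Dunmere=35 Ironridge=15 Juniper=22 → close Dunmere (overflow 23)
  35÷3 = 11 each, +1 to first 2
Round 4: Briarlake=37 Ironridge=27 Juniper=33 → close Juniper (overflow 26)
  33÷2 = 16 each, +1 to first 1
Round 5: Briarlake=54 Ironridge=43 → close Briarlake (overflow 39)
  54÷1 = 54 each, +1 to first 0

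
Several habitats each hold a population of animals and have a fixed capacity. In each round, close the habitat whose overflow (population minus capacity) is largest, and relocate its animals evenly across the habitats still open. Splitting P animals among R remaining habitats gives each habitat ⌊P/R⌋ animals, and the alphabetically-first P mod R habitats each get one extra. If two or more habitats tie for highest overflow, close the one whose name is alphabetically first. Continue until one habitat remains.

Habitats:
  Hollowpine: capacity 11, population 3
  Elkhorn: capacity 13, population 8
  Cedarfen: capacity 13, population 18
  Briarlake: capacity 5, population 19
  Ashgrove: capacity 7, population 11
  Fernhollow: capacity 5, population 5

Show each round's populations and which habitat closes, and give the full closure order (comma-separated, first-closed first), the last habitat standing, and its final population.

Closure order: Briarlake, Cedarfen, Ashgrove, Fernhollow, Elkhorn
Last habitat: Hollowpine with 64 animals

Round 1: Ashgrove=11 Briarlake=19 Cedarfen=18 Elkhorn=8 Fernhollow=5 Hollowpine=3 → close Briarlake (overflow 14)
  19÷5 = 3 each, +1 to first 4
Round 2: Ashgrove=15 Cedarfen=22 Elkhorn=12 Fernhollow=9 Hollowpine=6 → close Cedarfen (overflow 9)
  22÷4 = 5 each, +1 to first 2
Round 3: Ashgrove=21 Elkhorn=18 Fernhollow=14 Hollowpine=11 → close Ashgrove (overflow 14)
  21÷3 = 7 each, +1 to first 0
Round 4: Elkhorn=25 Fernhollow=21 Hollowpine=18 → close Fernhollow (overflow 16)
  21÷2 = 10 each, +1 to first 1
Round 5: Elkhorn=36 Hollowpine=28 → close Elkhorn (overflow 23)
  36÷1 = 36 each, +1 to first 0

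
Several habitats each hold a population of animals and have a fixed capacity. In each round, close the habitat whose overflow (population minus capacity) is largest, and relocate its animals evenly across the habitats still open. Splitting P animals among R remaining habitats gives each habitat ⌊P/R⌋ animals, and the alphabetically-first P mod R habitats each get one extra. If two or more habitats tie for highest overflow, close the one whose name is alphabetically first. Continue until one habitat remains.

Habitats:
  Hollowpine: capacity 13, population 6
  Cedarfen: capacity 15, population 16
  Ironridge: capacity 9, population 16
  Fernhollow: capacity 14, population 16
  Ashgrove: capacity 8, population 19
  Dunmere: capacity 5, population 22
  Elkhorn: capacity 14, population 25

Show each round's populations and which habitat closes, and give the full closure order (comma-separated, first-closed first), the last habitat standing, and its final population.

Round 1: Ashgrove=19 Cedarfen=16 Dunmere=22 Elkhorn=25 Fernhollow=16 Hollowpine=6 Ironridge=16 → close Dunmere (overflow 17)
  22÷6 = 3 each, +1 to first 4
Round 2: Ashgrove=23 Cedarfen=20 Elkhorn=29 Fernhollow=20 Hollowpine=9 Ironridge=19 → close Ashgrove (overflow 15)
  23÷5 = 4 each, +1 to first 3
Round 3: Cedarfen=25 Elkhorn=34 Fernhollow=25 Hollowpine=13 Ironridge=23 → close Elkhorn (overflow 20)
  34÷4 = 8 each, +1 to first 2
Round 4: Cedarfen=34 Fernhollow=34 Hollowpine=21 Ironridge=31 → close Ironridge (overflow 22)
  31÷3 = 10 each, +1 to first 1
Round 5: Cedarfen=45 Fernhollow=44 Hollowpine=31 → close Cedarfen (overflow 30)
  45÷2 = 22 each, +1 to first 1
Round 6: Fernhollow=67 Hollowpine=53 → close Fernhollow (overflow 53)
  67÷1 = 67 each, +1 to first 0

Closure order: Dunmere, Ashgrove, Elkhorn, Ironridge, Cedarfen, Fernhollow
Last habitat: Hollowpine with 120 animals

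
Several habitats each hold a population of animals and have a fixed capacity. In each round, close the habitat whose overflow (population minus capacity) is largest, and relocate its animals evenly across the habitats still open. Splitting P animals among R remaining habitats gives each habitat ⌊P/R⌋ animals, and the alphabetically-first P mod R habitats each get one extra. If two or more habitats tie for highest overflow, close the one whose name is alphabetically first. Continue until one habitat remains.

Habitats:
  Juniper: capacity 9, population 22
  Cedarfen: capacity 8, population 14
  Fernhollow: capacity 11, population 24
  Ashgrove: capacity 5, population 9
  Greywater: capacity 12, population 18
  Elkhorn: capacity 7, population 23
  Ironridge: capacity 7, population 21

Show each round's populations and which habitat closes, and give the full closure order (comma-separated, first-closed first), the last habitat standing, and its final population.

Round 1: Ashgrove=9 Cedarfen=14 Elkhorn=23 Fernhollow=24 Greywater=18 Ironridge=21 Juniper=22 → close Elkhorn (overflow 16)
  23÷6 = 3 each, +1 to first 5
Round 2: Ashgrove=13 Cedarfen=18 Fernhollow=28 Greywater=22 Ironridge=25 Juniper=25 → close Ironridge (overflow 18)
  25÷5 = 5 each, +1 to first 0
Round 3: Ashgrove=18 Cedarfen=23 Fernhollow=33 Greywater=27 Juniper=30 → close Fernhollow (overflow 22)
  33÷4 = 8 each, +1 to first 1
Round 4: Ashgrove=27 Cedarfen=31 Greywater=35 Juniper=38 → close Juniper (overflow 29)
  38÷3 = 12 each, +1 to first 2
Round 5: Ashgrove=40 Cedarfen=44 Greywater=47 → close Cedarfen (overflow 36)
  44÷2 = 22 each, +1 to first 0
Round 6: Ashgrove=62 Greywater=69 → close Ashgrove (overflow 57)
  62÷1 = 62 each, +1 to first 0

Closure order: Elkhorn, Ironridge, Fernhollow, Juniper, Cedarfen, Ashgrove
Last habitat: Greywater with 131 animals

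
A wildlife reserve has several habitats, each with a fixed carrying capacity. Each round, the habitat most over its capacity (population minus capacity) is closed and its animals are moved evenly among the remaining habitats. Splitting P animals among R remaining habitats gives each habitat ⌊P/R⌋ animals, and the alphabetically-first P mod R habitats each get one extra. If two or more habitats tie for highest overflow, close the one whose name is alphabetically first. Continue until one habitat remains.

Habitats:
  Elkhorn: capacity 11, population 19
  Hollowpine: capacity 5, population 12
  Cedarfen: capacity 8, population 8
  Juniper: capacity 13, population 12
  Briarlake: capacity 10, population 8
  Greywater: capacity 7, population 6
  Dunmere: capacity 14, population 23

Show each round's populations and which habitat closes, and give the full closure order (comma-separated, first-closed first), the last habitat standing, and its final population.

Round 1: Briarlake=8 Cedarfen=8 Dunmere=23 Elkhorn=19 Greywater=6 Hollowpine=12 Juniper=12 → close Dunmere (overflow 9)
  23÷6 = 3 each, +1 to first 5
Round 2: Briarlake=12 Cedarfen=12 Elkhorn=23 Greywater=10 Hollowpine=16 Juniper=15 → close Elkhorn (overflow 12)
  23÷5 = 4 each, +1 to first 3
Round 3: Briarlake=17 Cedarfen=17 Greywater=15 Hollowpine=20 Juniper=19 → close Hollowpine (overflow 15)
  20÷4 = 5 each, +1 to first 0
Round 4: Briarlake=22 Cedarfen=22 Greywater=20 Juniper=24 → close Cedarfen (overflow 14)
  22÷3 = 7 each, +1 to first 1
Round 5: Briarlake=30 Greywater=27 Juniper=31 → close Briarlake (overflow 20)
  30÷2 = 15 each, +1 to first 0
Round 6: Greywater=42 Juniper=46 → close Greywater (overflow 35)
  42÷1 = 42 each, +1 to first 0

Closure order: Dunmere, Elkhorn, Hollowpine, Cedarfen, Briarlake, Greywater
Last habitat: Juniper with 88 animals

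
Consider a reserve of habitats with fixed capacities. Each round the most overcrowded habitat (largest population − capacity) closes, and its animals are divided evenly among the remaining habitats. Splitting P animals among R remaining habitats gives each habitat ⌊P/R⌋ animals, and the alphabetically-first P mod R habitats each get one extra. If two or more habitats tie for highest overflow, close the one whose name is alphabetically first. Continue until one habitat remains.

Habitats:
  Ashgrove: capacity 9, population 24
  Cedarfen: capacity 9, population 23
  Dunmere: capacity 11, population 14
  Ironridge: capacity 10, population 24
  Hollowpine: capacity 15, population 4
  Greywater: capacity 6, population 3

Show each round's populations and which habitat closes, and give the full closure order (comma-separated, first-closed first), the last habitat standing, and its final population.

Round 1: Ashgrove=24 Cedarfen=23 Dunmere=14 Greywater=3 Hollowpine=4 Ironridge=24 → close Ashgrove (overflow 15)
  24÷5 = 4 each, +1 to first 4
Round 2: Cedarfen=28 Dunmere=19 Greywater=8 Hollowpine=9 Ironridge=28 → close Cedarfen (overflow 19)
  28÷4 = 7 each, +1 to first 0
Round 3: Dunmere=26 Greywater=15 Hollowpine=16 Ironridge=35 → close Ironridge (overflow 25)
  35÷3 = 11 each, +1 to first 2
Round 4: Dunmere=38 Greywater=27 Hollowpine=27 → close Dunmere (overflow 27)
  38÷2 = 19 each, +1 to first 0
Round 5: Greywater=46 Hollowpine=46 → close Greywater (overflow 40)
  46÷1 = 46 each, +1 to first 0

Closure order: Ashgrove, Cedarfen, Ironridge, Dunmere, Greywater
Last habitat: Hollowpine with 92 animals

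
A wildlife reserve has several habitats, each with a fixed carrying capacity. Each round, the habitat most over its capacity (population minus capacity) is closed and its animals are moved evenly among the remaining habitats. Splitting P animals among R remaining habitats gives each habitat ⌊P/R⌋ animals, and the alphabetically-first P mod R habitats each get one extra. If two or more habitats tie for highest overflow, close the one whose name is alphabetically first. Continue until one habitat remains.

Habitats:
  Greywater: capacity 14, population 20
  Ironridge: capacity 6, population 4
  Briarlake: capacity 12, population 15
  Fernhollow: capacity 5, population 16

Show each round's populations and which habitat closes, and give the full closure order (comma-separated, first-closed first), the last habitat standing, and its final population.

Round 1: Briarlake=15 Fernhollow=16 Greywater=20 Ironridge=4 → close Fernhollow (overflow 11)
  16÷3 = 5 each, +1 to first 1
Round 2: Briarlake=21 Greywater=25 Ironridge=9 → close Greywater (overflow 11)
  25÷2 = 12 each, +1 to first 1
Round 3: Briarlake=34 Ironridge=21 → close Briarlake (overflow 22)
  34÷1 = 34 each, +1 to first 0

Closure order: Fernhollow, Greywater, Briarlake
Last habitat: Ironridge with 55 animals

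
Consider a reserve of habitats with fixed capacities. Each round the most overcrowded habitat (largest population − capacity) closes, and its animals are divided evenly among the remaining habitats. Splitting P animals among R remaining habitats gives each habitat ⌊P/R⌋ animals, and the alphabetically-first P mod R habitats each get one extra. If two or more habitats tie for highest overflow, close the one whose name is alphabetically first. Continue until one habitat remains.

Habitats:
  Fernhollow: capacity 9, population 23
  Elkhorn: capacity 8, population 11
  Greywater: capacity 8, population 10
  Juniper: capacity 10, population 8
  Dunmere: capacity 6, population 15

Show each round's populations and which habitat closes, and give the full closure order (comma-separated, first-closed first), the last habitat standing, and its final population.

Round 1: Dunmere=15 Elkhorn=11 Fernhollow=23 Greywater=10 Juniper=8 → close Fernhollow (overflow 14)
  23÷4 = 5 each, +1 to first 3
Round 2: Dunmere=21 Elkhorn=17 Greywater=16 Juniper=13 → close Dunmere (overflow 15)
  21÷3 = 7 each, +1 to first 0
Round 3: Elkhorn=24 Greywater=23 Juniper=20 → close Elkhorn (overflow 16)
  24÷2 = 12 each, +1 to first 0
Round 4: Greywater=35 Juniper=32 → close Greywater (overflow 27)
  35÷1 = 35 each, +1 to first 0

Closure order: Fernhollow, Dunmere, Elkhorn, Greywater
Last habitat: Juniper with 67 animals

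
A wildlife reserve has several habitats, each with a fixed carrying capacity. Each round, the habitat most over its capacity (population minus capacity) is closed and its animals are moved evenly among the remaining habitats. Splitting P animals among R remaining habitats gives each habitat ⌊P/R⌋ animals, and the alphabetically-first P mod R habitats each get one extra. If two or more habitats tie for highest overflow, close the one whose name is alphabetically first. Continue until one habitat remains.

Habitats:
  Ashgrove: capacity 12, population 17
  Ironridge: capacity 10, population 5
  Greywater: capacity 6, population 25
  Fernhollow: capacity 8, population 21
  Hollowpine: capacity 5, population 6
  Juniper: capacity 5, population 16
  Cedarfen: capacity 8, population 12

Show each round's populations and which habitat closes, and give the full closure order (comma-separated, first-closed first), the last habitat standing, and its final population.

Closure order: Greywater, Fernhollow, Juniper, Ashgrove, Cedarfen, Hollowpine
Last habitat: Ironridge with 102 animals

Round 1: Ashgrove=17 Cedarfen=12 Fernhollow=21 Greywater=25 Hollowpine=6 Ironridge=5 Juniper=16 → close Greywater (overflow 19)
  25÷6 = 4 each, +1 to first 1
Round 2: Ashgrove=22 Cedarfen=16 Fernhollow=25 Hollowpine=10 Ironridge=9 Juniper=20 → close Fernhollow (overflow 17)
  25÷5 = 5 each, +1 to first 0
Round 3: Ashgrove=27 Cedarfen=21 Hollowpine=15 Ironridge=14 Juniper=25 → close Juniper (overflow 20)
  25÷4 = 6 each, +1 to first 1
Round 4: Ashgrove=34 Cedarfen=27 Hollowpine=21 Ironridge=20 → close Ashgrove (overflow 22)
  34÷3 = 11 each, +1 to first 1
Round 5: Cedarfen=39 Hollowpine=32 Ironridge=31 → close Cedarfen (overflow 31)
  39÷2 = 19 each, +1 to first 1
Round 6: Hollowpine=52 Ironridge=50 → close Hollowpine (overflow 47)
  52÷1 = 52 each, +1 to first 0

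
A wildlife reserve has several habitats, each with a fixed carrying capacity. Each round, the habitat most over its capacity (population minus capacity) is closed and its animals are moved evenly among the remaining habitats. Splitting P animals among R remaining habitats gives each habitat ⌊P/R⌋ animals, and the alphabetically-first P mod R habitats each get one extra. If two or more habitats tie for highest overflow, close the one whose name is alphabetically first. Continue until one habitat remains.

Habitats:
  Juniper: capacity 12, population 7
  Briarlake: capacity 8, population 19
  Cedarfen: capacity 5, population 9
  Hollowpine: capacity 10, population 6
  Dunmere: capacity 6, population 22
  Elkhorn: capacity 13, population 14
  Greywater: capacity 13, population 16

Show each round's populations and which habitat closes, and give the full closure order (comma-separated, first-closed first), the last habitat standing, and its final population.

Round 1: Briarlake=19 Cedarfen=9 Dunmere=22 Elkhorn=14 Greywater=16 Hollowpine=6 Juniper=7 → close Dunmere (overflow 16)
  22÷6 = 3 each, +1 to first 4
Round 2: Briarlake=23 Cedarfen=13 Elkhorn=18 Greywater=20 Hollowpine=9 Juniper=10 → close Briarlake (overflow 15)
  23÷5 = 4 each, +1 to first 3
Round 3: Cedarfen=18 Elkhorn=23 Greywater=25 Hollowpine=13 Juniper=14 → close Cedarfen (overflow 13)
  18÷4 = 4 each, +1 to first 2
Round 4: Elkhorn=28 Greywater=30 Hollowpine=17 Juniper=18 → close Greywater (overflow 17)
  30÷3 = 10 each, +1 to first 0
Round 5: Elkhorn=38 Hollowpine=27 Juniper=28 → close Elkhorn (overflow 25)
  38÷2 = 19 each, +1 to first 0
Round 6: Hollowpine=46 Juniper=47 → close Hollowpine (overflow 36)
  46÷1 = 46 each, +1 to first 0

Closure order: Dunmere, Briarlake, Cedarfen, Greywater, Elkhorn, Hollowpine
Last habitat: Juniper with 93 animals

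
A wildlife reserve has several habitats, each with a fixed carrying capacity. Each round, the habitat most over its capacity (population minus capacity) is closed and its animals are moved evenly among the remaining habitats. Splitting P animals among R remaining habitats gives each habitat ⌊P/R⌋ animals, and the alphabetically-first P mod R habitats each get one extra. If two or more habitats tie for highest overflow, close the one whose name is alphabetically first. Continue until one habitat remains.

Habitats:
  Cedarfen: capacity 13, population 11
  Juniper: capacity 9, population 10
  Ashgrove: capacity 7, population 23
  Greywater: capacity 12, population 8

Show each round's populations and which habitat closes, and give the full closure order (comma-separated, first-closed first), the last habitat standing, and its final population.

Round 1: Ashgrove=23 Cedarfen=11 Greywater=8 Juniper=10 → close Ashgrove (overflow 16)
  23÷3 = 7 each, +1 to first 2
Round 2: Cedarfen=19 Greywater=16 Juniper=17 → close Juniper (overflow 8)
  17÷2 = 8 each, +1 to first 1
Round 3: Cedarfen=28 Greywater=24 → close Cedarfen (overflow 15)
  28÷1 = 28 each, +1 to first 0

Closure order: Ashgrove, Juniper, Cedarfen
Last habitat: Greywater with 52 animals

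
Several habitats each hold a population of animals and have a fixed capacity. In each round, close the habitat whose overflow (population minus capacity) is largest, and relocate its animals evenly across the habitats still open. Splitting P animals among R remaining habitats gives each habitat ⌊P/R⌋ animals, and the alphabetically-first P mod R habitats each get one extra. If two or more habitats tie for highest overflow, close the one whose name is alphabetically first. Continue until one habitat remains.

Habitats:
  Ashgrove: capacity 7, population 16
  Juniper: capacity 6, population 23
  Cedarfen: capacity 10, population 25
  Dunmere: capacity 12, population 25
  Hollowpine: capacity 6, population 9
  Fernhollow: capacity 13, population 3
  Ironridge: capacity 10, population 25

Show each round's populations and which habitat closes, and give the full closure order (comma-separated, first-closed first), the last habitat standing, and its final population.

Round 1: Ashgrove=16 Cedarfen=25 Dunmere=25 Fernhollow=3 Hollowpine=9 Ironridge=25 Juniper=23 → close Juniper (overflow 17)
  23÷6 = 3 each, +1 to first 5
Round 2: Ashgrove=20 Cedarfen=29 Dunmere=29 Fernhollow=7 Hollowpine=13 Ironridge=28 → close Cedarfen (overflow 19)
  29÷5 = 5 each, +1 to first 4
Round 3: Ashgrove=26 Dunmere=35 Fernhollow=13 Hollowpine=19 Ironridge=33 → close Dunmere (overflow 23)
  35÷4 = 8 each, +1 to first 3
Round 4: Ashgrove=35 Fernhollow=22 Hollowpine=28 Ironridge=41 → close Ironridge (overflow 31)
  41÷3 = 13 each, +1 to first 2
Round 5: Ashgrove=49 Fernhollow=36 Hollowpine=41 → close Ashgrove (overflow 42)
  49÷2 = 24 each, +1 to first 1
Round 6: Fernhollow=61 Hollowpine=65 → close Hollowpine (overflow 59)
  65÷1 = 65 each, +1 to first 0

Closure order: Juniper, Cedarfen, Dunmere, Ironridge, Ashgrove, Hollowpine
Last habitat: Fernhollow with 126 animals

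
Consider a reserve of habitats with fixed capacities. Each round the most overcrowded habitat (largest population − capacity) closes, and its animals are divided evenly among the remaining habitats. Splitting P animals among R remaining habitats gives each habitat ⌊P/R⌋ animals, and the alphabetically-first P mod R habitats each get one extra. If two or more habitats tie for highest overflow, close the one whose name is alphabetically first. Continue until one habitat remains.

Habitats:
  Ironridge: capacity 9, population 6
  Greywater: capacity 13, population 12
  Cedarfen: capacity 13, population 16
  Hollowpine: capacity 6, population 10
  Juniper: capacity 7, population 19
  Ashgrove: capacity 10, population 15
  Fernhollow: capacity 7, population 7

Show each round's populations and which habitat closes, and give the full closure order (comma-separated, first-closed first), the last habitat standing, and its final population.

Closure order: Juniper, Ashgrove, Hollowpine, Cedarfen, Fernhollow, Greywater
Last habitat: Ironridge with 85 animals

Round 1: Ashgrove=15 Cedarfen=16 Fernhollow=7 Greywater=12 Hollowpine=10 Ironridge=6 Juniper=19 → close Juniper (overflow 12)
  19÷6 = 3 each, +1 to first 1
Round 2: Ashgrove=19 Cedarfen=19 Fernhollow=10 Greywater=15 Hollowpine=13 Ironridge=9 → close Ashgrove (overflow 9)
  19÷5 = 3 each, +1 to first 4
Round 3: Cedarfen=23 Fernhollow=14 Greywater=19 Hollowpine=17 Ironridge=12 → close Hollowpine (overflow 11)
  17÷4 = 4 each, +1 to first 1
Round 4: Cedarfen=28 Fernhollow=18 Greywater=23 Ironridge=16 → close Cedarfen (overflow 15)
  28÷3 = 9 each, +1 to first 1
Round 5: Fernhollow=28 Greywater=32 Ironridge=25 → close Fernhollow (overflow 21)
  28÷2 = 14 each, +1 to first 0
Round 6: Greywater=46 Ironridge=39 → close Greywater (overflow 33)
  46÷1 = 46 each, +1 to first 0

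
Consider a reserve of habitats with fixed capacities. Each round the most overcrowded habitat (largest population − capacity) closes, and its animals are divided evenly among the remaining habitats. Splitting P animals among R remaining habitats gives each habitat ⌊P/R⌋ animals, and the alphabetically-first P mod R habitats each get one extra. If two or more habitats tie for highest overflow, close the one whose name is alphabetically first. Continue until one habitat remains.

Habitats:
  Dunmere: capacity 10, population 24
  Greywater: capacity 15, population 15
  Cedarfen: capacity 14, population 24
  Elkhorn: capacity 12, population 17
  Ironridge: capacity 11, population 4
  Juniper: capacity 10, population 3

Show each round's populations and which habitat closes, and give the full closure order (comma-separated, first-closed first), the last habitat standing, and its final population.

Round 1: Cedarfen=24 Dunmere=24 Elkhorn=17 Greywater=15 Ironridge=4 Juniper=3 → close Dunmere (overflow 14)
  24÷5 = 4 each, +1 to first 4
Round 2: Cedarfen=29 Elkhorn=22 Greywater=20 Ironridge=9 Juniper=7 → close Cedarfen (overflow 15)
  29÷4 = 7 each, +1 to first 1
Round 3: Elkhorn=30 Greywater=27 Ironridge=16 Juniper=14 → close Elkhorn (overflow 18)
  30÷3 = 10 each, +1 to first 0
Round 4: Greywater=37 Ironridge=26 Juniper=24 → close Greywater (overflow 22)
  37÷2 = 18 each, +1 to first 1
Round 5: Ironridge=45 Juniper=42 → close Ironridge (overflow 34)
  45÷1 = 45 each, +1 to first 0

Closure order: Dunmere, Cedarfen, Elkhorn, Greywater, Ironridge
Last habitat: Juniper with 87 animals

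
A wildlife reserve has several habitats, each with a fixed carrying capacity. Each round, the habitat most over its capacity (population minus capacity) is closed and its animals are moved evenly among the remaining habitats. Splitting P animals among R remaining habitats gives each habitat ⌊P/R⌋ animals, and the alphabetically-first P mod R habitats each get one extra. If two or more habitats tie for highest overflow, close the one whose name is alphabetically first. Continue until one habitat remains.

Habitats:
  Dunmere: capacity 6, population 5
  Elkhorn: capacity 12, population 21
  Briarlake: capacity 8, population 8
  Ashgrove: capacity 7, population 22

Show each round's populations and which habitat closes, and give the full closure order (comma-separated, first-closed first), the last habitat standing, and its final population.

Round 1: Ashgrove=22 Briarlake=8 Dunmere=5 Elkhorn=21 → close Ashgrove (overflow 15)
  22÷3 = 7 each, +1 to first 1
Round 2: Briarlake=16 Dunmere=12 Elkhorn=28 → close Elkhorn (overflow 16)
  28÷2 = 14 each, +1 to first 0
Round 3: Briarlake=30 Dunmere=26 → close Briarlake (overflow 22)
  30÷1 = 30 each, +1 to first 0

Closure order: Ashgrove, Elkhorn, Briarlake
Last habitat: Dunmere with 56 animals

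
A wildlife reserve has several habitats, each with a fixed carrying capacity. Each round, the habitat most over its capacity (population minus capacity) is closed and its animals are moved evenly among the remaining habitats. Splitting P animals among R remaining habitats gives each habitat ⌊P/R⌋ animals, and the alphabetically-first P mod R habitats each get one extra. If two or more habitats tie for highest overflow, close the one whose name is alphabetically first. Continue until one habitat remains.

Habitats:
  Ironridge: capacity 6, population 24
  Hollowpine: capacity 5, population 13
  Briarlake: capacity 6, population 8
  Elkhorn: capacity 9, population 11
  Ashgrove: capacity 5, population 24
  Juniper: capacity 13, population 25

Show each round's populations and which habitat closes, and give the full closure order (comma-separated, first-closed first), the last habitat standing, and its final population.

Closure order: Ashgrove, Ironridge, Juniper, Hollowpine, Briarlake
Last habitat: Elkhorn with 105 animals

Round 1: Ashgrove=24 Briarlake=8 Elkhorn=11 Hollowpine=13 Ironridge=24 Juniper=25 → close Ashgrove (overflow 19)
  24÷5 = 4 each, +1 to first 4
Round 2: Briarlake=13 Elkhorn=16 Hollowpine=18 Ironridge=29 Juniper=29 → close Ironridge (overflow 23)
  29÷4 = 7 each, +1 to first 1
Round 3: Briarlake=21 Elkhorn=23 Hollowpine=25 Juniper=36 → close Juniper (overflow 23)
  36÷3 = 12 each, +1 to first 0
Round 4: Briarlake=33 Elkhorn=35 Hollowpine=37 → close Hollowpine (overflow 32)
  37÷2 = 18 each, +1 to first 1
Round 5: Briarlake=52 Elkhorn=53 → close Briarlake (overflow 46)
  52÷1 = 52 each, +1 to first 0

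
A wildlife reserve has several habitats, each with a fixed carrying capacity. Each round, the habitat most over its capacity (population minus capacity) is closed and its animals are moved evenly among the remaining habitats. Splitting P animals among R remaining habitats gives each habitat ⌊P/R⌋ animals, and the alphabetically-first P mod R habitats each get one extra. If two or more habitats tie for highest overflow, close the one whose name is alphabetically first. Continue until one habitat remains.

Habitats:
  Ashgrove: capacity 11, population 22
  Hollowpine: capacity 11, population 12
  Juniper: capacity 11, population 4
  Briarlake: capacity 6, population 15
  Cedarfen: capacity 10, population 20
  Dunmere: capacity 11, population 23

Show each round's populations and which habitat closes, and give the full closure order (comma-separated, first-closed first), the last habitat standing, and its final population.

Round 1: Ashgrove=22 Briarlake=15 Cedarfen=20 Dunmere=23 Hollowpine=12 Juniper=4 → close Dunmere (overflow 12)
  23÷5 = 4 each, +1 to first 3
Round 2: Ashgrove=27 Briarlake=20 Cedarfen=25 Hollowpine=16 Juniper=8 → close Ashgrove (overflow 16)
  27÷4 = 6 each, +1 to first 3
Round 3: Briarlake=27 Cedarfen=32 Hollowpine=23 Juniper=14 → close Cedarfen (overflow 22)
  32÷3 = 10 each, +1 to first 2
Round 4: Briarlake=38 Hollowpine=34 Juniper=24 → close Briarlake (overflow 32)
  38÷2 = 19 each, +1 to first 0
Round 5: Hollowpine=53 Juniper=43 → close Hollowpine (overflow 42)
  53÷1 = 53 each, +1 to first 0

Closure order: Dunmere, Ashgrove, Cedarfen, Briarlake, Hollowpine
Last habitat: Juniper with 96 animals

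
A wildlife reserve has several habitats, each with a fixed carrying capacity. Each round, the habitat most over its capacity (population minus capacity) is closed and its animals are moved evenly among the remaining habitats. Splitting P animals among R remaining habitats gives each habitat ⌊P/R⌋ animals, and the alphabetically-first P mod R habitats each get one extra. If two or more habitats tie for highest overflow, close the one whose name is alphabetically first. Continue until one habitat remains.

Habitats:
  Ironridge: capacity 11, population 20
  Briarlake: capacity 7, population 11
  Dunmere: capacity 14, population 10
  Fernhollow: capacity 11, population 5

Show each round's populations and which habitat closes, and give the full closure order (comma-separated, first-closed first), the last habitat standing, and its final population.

Closure order: Ironridge, Briarlake, Dunmere
Last habitat: Fernhollow with 46 animals

Round 1: Briarlake=11 Dunmere=10 Fernhollow=5 Ironridge=20 → close Ironridge (overflow 9)
  20÷3 = 6 each, +1 to first 2
Round 2: Briarlake=18 Dunmere=17 Fernhollow=11 → close Briarlake (overflow 11)
  18÷2 = 9 each, +1 to first 0
Round 3: Dunmere=26 Fernhollow=20 → close Dunmere (overflow 12)
  26÷1 = 26 each, +1 to first 0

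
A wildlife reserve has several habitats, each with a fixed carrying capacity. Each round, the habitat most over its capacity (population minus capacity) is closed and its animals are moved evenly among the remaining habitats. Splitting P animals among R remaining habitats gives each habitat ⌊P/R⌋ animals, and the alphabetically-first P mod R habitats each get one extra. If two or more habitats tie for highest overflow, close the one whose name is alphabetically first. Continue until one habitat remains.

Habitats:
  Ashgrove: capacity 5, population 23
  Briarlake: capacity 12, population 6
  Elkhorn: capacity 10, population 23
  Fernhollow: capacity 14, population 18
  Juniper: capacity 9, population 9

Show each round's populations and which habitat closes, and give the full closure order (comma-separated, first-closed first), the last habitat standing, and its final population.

Closure order: Ashgrove, Elkhorn, Fernhollow, Juniper
Last habitat: Briarlake with 79 animals

Round 1: Ashgrove=23 Briarlake=6 Elkhorn=23 Fernhollow=18 Juniper=9 → close Ashgrove (overflow 18)
  23÷4 = 5 each, +1 to first 3
Round 2: Briarlake=12 Elkhorn=29 Fernhollow=24 Juniper=14 → close Elkhorn (overflow 19)
  29÷3 = 9 each, +1 to first 2
Round 3: Briarlake=22 Fernhollow=34 Juniper=23 → close Fernhollow (overflow 20)
  34÷2 = 17 each, +1 to first 0
Round 4: Briarlake=39 Juniper=40 → close Juniper (overflow 31)
  40÷1 = 40 each, +1 to first 0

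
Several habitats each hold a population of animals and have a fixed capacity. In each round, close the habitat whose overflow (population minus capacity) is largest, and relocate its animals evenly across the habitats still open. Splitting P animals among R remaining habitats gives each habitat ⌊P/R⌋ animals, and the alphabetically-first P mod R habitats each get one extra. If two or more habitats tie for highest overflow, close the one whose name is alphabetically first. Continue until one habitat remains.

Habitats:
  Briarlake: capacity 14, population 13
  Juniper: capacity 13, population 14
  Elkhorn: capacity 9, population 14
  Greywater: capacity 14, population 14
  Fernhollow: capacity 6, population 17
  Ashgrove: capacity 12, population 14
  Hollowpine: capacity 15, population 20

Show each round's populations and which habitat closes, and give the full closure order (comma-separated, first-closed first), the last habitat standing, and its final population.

Closure order: Fernhollow, Elkhorn, Hollowpine, Ashgrove, Briarlake, Greywater
Last habitat: Juniper with 106 animals

Round 1: Ashgrove=14 Briarlake=13 Elkhorn=14 Fernhollow=17 Greywater=14 Hollowpine=20 Juniper=14 → close Fernhollow (overflow 11)
  17÷6 = 2 each, +1 to first 5
Round 2: Ashgrove=17 Briarlake=16 Elkhorn=17 Greywater=17 Hollowpine=23 Juniper=16 → close Elkhorn (overflow 8)
  17÷5 = 3 each, +1 to first 2
Round 3: Ashgrove=21 Briarlake=20 Greywater=20 Hollowpine=26 Juniper=19 → close Hollowpine (overflow 11)
  26÷4 = 6 each, +1 to first 2
Round 4: Ashgrove=28 Briarlake=27 Greywater=26 Juniper=25 → close Ashgrove (overflow 16)
  28÷3 = 9 each, +1 to first 1
Round 5: Briarlake=37 Greywater=35 Juniper=34 → close Briarlake (overflow 23)
  37÷2 = 18 each, +1 to first 1
Round 6: Greywater=54 Juniper=52 → close Greywater (overflow 40)
  54÷1 = 54 each, +1 to first 0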